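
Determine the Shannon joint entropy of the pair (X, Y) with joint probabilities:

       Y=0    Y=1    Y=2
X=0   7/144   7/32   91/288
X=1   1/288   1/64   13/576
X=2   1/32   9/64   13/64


H(X,Y) = -Σ p(x,y) log₂ p(x,y)
  p(0,0)=7/144: -0.0486 × log₂(0.0486) = 0.2121
  p(0,1)=7/32: -0.2188 × log₂(0.2188) = 0.4796
  p(0,2)=91/288: -0.3160 × log₂(0.3160) = 0.5252
  p(1,0)=1/288: -0.0035 × log₂(0.0035) = 0.0284
  p(1,1)=1/64: -0.0156 × log₂(0.0156) = 0.0938
  p(1,2)=13/576: -0.0226 × log₂(0.0226) = 0.1234
  p(2,0)=1/32: -0.0312 × log₂(0.0312) = 0.1562
  p(2,1)=9/64: -0.1406 × log₂(0.1406) = 0.3980
  p(2,2)=13/64: -0.2031 × log₂(0.2031) = 0.4671
H(X,Y) = 2.4838 bits


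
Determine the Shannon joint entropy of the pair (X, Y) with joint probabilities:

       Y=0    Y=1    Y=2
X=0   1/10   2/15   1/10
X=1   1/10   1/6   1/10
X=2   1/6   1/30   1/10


H(X,Y) = -Σ p(x,y) log₂ p(x,y)
  p(0,0)=1/10: -0.1000 × log₂(0.1000) = 0.3322
  p(0,1)=2/15: -0.1333 × log₂(0.1333) = 0.3876
  p(0,2)=1/10: -0.1000 × log₂(0.1000) = 0.3322
  p(1,0)=1/10: -0.1000 × log₂(0.1000) = 0.3322
  p(1,1)=1/6: -0.1667 × log₂(0.1667) = 0.4308
  p(1,2)=1/10: -0.1000 × log₂(0.1000) = 0.3322
  p(2,0)=1/6: -0.1667 × log₂(0.1667) = 0.4308
  p(2,1)=1/30: -0.0333 × log₂(0.0333) = 0.1636
  p(2,2)=1/10: -0.1000 × log₂(0.1000) = 0.3322
H(X,Y) = 3.0738 bits


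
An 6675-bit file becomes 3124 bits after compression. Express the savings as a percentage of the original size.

Space savings = (1 - Compressed/Original) × 100%
= (1 - 3124/6675) × 100%
= 53.20%


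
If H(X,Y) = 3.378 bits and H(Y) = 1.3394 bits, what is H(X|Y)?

Chain rule: H(X,Y) = H(X|Y) + H(Y)
H(X|Y) = H(X,Y) - H(Y) = 3.378 - 1.3394 = 2.0386 bits


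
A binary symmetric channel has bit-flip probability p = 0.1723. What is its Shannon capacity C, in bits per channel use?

For BSC with error probability p:
C = 1 - H(p) where H(p) is binary entropy
H(0.1723) = -0.1723 × log₂(0.1723) - 0.8277 × log₂(0.8277)
H(p) = 0.6629
C = 1 - 0.6629 = 0.3371 bits/use


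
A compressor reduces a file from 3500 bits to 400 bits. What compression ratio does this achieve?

Compression ratio = Original / Compressed
= 3500 / 400 = 8.75:1


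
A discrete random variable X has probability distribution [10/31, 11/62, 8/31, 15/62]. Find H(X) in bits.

H(X) = -Σ p(x) log₂ p(x)
  -10/31 × log₂(10/31) = 0.5265
  -11/62 × log₂(11/62) = 0.4426
  -8/31 × log₂(8/31) = 0.5043
  -15/62 × log₂(15/62) = 0.4953
H(X) = 1.9688 bits


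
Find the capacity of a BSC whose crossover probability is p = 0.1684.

For BSC with error probability p:
C = 1 - H(p) where H(p) is binary entropy
H(0.1684) = -0.1684 × log₂(0.1684) - 0.8316 × log₂(0.8316)
H(p) = 0.6540
C = 1 - 0.6540 = 0.3460 bits/use


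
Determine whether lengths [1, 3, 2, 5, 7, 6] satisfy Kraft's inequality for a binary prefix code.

Kraft inequality: Σ 2^(-l_i) ≤ 1 for prefix-free code
Calculating: 2^(-1) + 2^(-3) + 2^(-2) + 2^(-5) + 2^(-7) + 2^(-6)
= 0.5 + 0.125 + 0.25 + 0.03125 + 0.0078125 + 0.015625
= 0.9297
Since 0.9297 ≤ 1, prefix-free code exists


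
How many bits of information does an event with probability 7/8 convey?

Information content I(x) = -log₂(p(x))
I = -log₂(7/8) = -log₂(0.8750)
I = 0.1926 bits


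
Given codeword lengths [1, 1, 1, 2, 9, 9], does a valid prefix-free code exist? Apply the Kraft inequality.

Kraft inequality: Σ 2^(-l_i) ≤ 1 for prefix-free code
Calculating: 2^(-1) + 2^(-1) + 2^(-1) + 2^(-2) + 2^(-9) + 2^(-9)
= 0.5 + 0.5 + 0.5 + 0.25 + 0.001953125 + 0.001953125
= 1.7539
Since 1.7539 > 1, prefix-free code does not exist


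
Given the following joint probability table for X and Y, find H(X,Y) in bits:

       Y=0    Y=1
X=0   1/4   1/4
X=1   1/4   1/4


H(X,Y) = -Σ p(x,y) log₂ p(x,y)
  p(0,0)=1/4: -0.2500 × log₂(0.2500) = 0.5000
  p(0,1)=1/4: -0.2500 × log₂(0.2500) = 0.5000
  p(1,0)=1/4: -0.2500 × log₂(0.2500) = 0.5000
  p(1,1)=1/4: -0.2500 × log₂(0.2500) = 0.5000
H(X,Y) = 2.0000 bits


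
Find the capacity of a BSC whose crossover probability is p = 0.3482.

For BSC with error probability p:
C = 1 - H(p) where H(p) is binary entropy
H(0.3482) = -0.3482 × log₂(0.3482) - 0.6518 × log₂(0.6518)
H(p) = 0.9325
C = 1 - 0.9325 = 0.0675 bits/use


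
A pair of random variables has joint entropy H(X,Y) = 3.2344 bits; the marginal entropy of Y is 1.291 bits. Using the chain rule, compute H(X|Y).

Chain rule: H(X,Y) = H(X|Y) + H(Y)
H(X|Y) = H(X,Y) - H(Y) = 3.2344 - 1.291 = 1.9434 bits


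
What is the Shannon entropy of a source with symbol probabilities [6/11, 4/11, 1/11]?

H(X) = -Σ p(x) log₂ p(x)
  -6/11 × log₂(6/11) = 0.4770
  -4/11 × log₂(4/11) = 0.5307
  -1/11 × log₂(1/11) = 0.3145
H(X) = 1.3222 bits


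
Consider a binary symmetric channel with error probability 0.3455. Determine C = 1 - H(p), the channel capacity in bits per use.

For BSC with error probability p:
C = 1 - H(p) where H(p) is binary entropy
H(0.3455) = -0.3455 × log₂(0.3455) - 0.6545 × log₂(0.6545)
H(p) = 0.9300
C = 1 - 0.9300 = 0.0700 bits/use


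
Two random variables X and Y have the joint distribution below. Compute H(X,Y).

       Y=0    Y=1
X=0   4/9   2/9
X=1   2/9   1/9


H(X,Y) = -Σ p(x,y) log₂ p(x,y)
  p(0,0)=4/9: -0.4444 × log₂(0.4444) = 0.5200
  p(0,1)=2/9: -0.2222 × log₂(0.2222) = 0.4822
  p(1,0)=2/9: -0.2222 × log₂(0.2222) = 0.4822
  p(1,1)=1/9: -0.1111 × log₂(0.1111) = 0.3522
H(X,Y) = 1.8366 bits


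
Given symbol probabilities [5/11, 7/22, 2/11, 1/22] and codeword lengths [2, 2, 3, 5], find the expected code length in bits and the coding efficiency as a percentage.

Average length L = Σ p_i × l_i = 2.3182 bits
Entropy H = 1.6926 bits
Efficiency η = H/L × 100% = 73.01%


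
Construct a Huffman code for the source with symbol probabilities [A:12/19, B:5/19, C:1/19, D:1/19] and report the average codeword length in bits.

Huffman tree construction:
Combine smallest probabilities repeatedly
Resulting codes:
  A: 1 (length 1)
  B: 01 (length 2)
  C: 000 (length 3)
  D: 001 (length 3)
Average length = Σ p(s) × length(s) = 1.4737 bits


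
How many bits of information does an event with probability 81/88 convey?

Information content I(x) = -log₂(p(x))
I = -log₂(81/88) = -log₂(0.9205)
I = 0.1196 bits


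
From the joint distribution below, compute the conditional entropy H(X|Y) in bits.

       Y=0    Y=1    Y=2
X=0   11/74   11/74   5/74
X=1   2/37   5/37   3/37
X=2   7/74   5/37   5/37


H(X|Y) = Σ_y p(y) H(X|Y=y)
  p(Y=0) = 11/37, H(X|Y=0) = 1.4728
  p(Y=1) = 31/74, H(X|Y=1) = 1.5835
  p(Y=2) = 21/74, H(X|Y=2) = 1.5190
H(X|Y) = 0.2973×1.4728 + 0.4189×1.5835 + 0.2838×1.5190 = 1.5323 bits


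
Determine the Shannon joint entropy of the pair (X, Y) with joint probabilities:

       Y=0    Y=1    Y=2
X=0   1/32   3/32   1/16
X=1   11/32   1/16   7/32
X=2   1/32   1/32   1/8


H(X,Y) = -Σ p(x,y) log₂ p(x,y)
  p(0,0)=1/32: -0.0312 × log₂(0.0312) = 0.1562
  p(0,1)=3/32: -0.0938 × log₂(0.0938) = 0.3202
  p(0,2)=1/16: -0.0625 × log₂(0.0625) = 0.2500
  p(1,0)=11/32: -0.3438 × log₂(0.3438) = 0.5296
  p(1,1)=1/16: -0.0625 × log₂(0.0625) = 0.2500
  p(1,2)=7/32: -0.2188 × log₂(0.2188) = 0.4796
  p(2,0)=1/32: -0.0312 × log₂(0.0312) = 0.1562
  p(2,1)=1/32: -0.0312 × log₂(0.0312) = 0.1562
  p(2,2)=1/8: -0.1250 × log₂(0.1250) = 0.3750
H(X,Y) = 2.6731 bits


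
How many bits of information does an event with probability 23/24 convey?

Information content I(x) = -log₂(p(x))
I = -log₂(23/24) = -log₂(0.9583)
I = 0.0614 bits


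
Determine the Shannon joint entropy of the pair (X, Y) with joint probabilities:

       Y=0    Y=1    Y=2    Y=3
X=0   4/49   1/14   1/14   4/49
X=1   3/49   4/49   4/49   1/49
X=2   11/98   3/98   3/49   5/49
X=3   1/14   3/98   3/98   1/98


H(X,Y) = -Σ p(x,y) log₂ p(x,y)
  p(0,0)=4/49: -0.0816 × log₂(0.0816) = 0.2951
  p(0,1)=1/14: -0.0714 × log₂(0.0714) = 0.2720
  p(0,2)=1/14: -0.0714 × log₂(0.0714) = 0.2720
  p(0,3)=4/49: -0.0816 × log₂(0.0816) = 0.2951
  p(1,0)=3/49: -0.0612 × log₂(0.0612) = 0.2467
  p(1,1)=4/49: -0.0816 × log₂(0.0816) = 0.2951
  p(1,2)=4/49: -0.0816 × log₂(0.0816) = 0.2951
  p(1,3)=1/49: -0.0204 × log₂(0.0204) = 0.1146
  p(2,0)=11/98: -0.1122 × log₂(0.1122) = 0.3542
  p(2,1)=3/98: -0.0306 × log₂(0.0306) = 0.1540
  p(2,2)=3/49: -0.0612 × log₂(0.0612) = 0.2467
  p(2,3)=5/49: -0.1020 × log₂(0.1020) = 0.3360
  p(3,0)=1/14: -0.0714 × log₂(0.0714) = 0.2720
  p(3,1)=3/98: -0.0306 × log₂(0.0306) = 0.1540
  p(3,2)=3/98: -0.0306 × log₂(0.0306) = 0.1540
  p(3,3)=1/98: -0.0102 × log₂(0.0102) = 0.0675
H(X,Y) = 3.8238 bits


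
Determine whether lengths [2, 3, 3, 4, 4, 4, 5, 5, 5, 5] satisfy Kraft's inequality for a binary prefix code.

Kraft inequality: Σ 2^(-l_i) ≤ 1 for prefix-free code
Calculating: 2^(-2) + 2^(-3) + 2^(-3) + 2^(-4) + 2^(-4) + 2^(-4) + 2^(-5) + 2^(-5) + 2^(-5) + 2^(-5)
= 0.25 + 0.125 + 0.125 + 0.0625 + 0.0625 + 0.0625 + 0.03125 + 0.03125 + 0.03125 + 0.03125
= 0.8125
Since 0.8125 ≤ 1, prefix-free code exists


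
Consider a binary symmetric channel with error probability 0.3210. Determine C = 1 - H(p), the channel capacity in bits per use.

For BSC with error probability p:
C = 1 - H(p) where H(p) is binary entropy
H(0.3210) = -0.3210 × log₂(0.3210) - 0.6790 × log₂(0.6790)
H(p) = 0.9055
C = 1 - 0.9055 = 0.0945 bits/use


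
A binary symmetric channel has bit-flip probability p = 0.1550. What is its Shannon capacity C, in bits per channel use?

For BSC with error probability p:
C = 1 - H(p) where H(p) is binary entropy
H(0.1550) = -0.1550 × log₂(0.1550) - 0.8450 × log₂(0.8450)
H(p) = 0.6222
C = 1 - 0.6222 = 0.3778 bits/use


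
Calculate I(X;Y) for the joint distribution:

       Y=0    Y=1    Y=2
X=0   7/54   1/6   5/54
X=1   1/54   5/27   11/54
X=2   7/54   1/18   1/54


H(X) = 1.5253, H(Y) = 1.5660, H(X,Y) = 2.8758
I(X;Y) = H(X) + H(Y) - H(X,Y) = 0.2155 bits


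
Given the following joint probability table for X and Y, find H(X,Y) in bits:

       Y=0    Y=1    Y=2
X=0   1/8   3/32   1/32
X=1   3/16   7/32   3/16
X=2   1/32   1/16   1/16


H(X,Y) = -Σ p(x,y) log₂ p(x,y)
  p(0,0)=1/8: -0.1250 × log₂(0.1250) = 0.3750
  p(0,1)=3/32: -0.0938 × log₂(0.0938) = 0.3202
  p(0,2)=1/32: -0.0312 × log₂(0.0312) = 0.1562
  p(1,0)=3/16: -0.1875 × log₂(0.1875) = 0.4528
  p(1,1)=7/32: -0.2188 × log₂(0.2188) = 0.4796
  p(1,2)=3/16: -0.1875 × log₂(0.1875) = 0.4528
  p(2,0)=1/32: -0.0312 × log₂(0.0312) = 0.1562
  p(2,1)=1/16: -0.0625 × log₂(0.0625) = 0.2500
  p(2,2)=1/16: -0.0625 × log₂(0.0625) = 0.2500
H(X,Y) = 2.8929 bits


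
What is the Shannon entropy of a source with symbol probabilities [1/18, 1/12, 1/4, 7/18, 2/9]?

H(X) = -Σ p(x) log₂ p(x)
  -1/18 × log₂(1/18) = 0.2317
  -1/12 × log₂(1/12) = 0.2987
  -1/4 × log₂(1/4) = 0.5000
  -7/18 × log₂(7/18) = 0.5299
  -2/9 × log₂(2/9) = 0.4822
H(X) = 2.0425 bits


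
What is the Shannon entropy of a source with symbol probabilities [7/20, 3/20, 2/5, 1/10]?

H(X) = -Σ p(x) log₂ p(x)
  -7/20 × log₂(7/20) = 0.5301
  -3/20 × log₂(3/20) = 0.4105
  -2/5 × log₂(2/5) = 0.5288
  -1/10 × log₂(1/10) = 0.3322
H(X) = 1.8016 bits


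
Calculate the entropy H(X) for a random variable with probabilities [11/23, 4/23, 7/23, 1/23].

H(X) = -Σ p(x) log₂ p(x)
  -11/23 × log₂(11/23) = 0.5089
  -4/23 × log₂(4/23) = 0.4389
  -7/23 × log₂(7/23) = 0.5223
  -1/23 × log₂(1/23) = 0.1967
H(X) = 1.6668 bits


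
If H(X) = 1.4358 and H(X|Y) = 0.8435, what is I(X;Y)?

I(X;Y) = H(X) - H(X|Y)
I(X;Y) = 1.4358 - 0.8435 = 0.5923 bits


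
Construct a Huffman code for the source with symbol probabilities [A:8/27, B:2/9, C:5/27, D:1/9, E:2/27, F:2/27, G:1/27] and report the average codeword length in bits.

Huffman tree construction:
Combine smallest probabilities repeatedly
Resulting codes:
  A: 10 (length 2)
  B: 01 (length 2)
  C: 111 (length 3)
  D: 001 (length 3)
  E: 1101 (length 4)
  F: 000 (length 3)
  G: 1100 (length 4)
Average length = Σ p(s) × length(s) = 2.5926 bits


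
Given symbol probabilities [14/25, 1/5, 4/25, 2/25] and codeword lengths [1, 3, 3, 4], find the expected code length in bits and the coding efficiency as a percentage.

Average length L = Σ p_i × l_i = 1.9600 bits
Entropy H = 1.6474 bits
Efficiency η = H/L × 100% = 84.05%


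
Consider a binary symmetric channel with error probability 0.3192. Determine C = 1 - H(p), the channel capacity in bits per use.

For BSC with error probability p:
C = 1 - H(p) where H(p) is binary entropy
H(0.3192) = -0.3192 × log₂(0.3192) - 0.6808 × log₂(0.6808)
H(p) = 0.9035
C = 1 - 0.9035 = 0.0965 bits/use


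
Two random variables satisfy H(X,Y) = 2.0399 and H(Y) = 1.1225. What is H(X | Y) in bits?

Chain rule: H(X,Y) = H(X|Y) + H(Y)
H(X|Y) = H(X,Y) - H(Y) = 2.0399 - 1.1225 = 0.9174 bits


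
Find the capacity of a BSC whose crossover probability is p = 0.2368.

For BSC with error probability p:
C = 1 - H(p) where H(p) is binary entropy
H(0.2368) = -0.2368 × log₂(0.2368) - 0.7632 × log₂(0.7632)
H(p) = 0.7897
C = 1 - 0.7897 = 0.2103 bits/use


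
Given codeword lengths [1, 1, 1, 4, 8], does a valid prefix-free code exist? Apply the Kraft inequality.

Kraft inequality: Σ 2^(-l_i) ≤ 1 for prefix-free code
Calculating: 2^(-1) + 2^(-1) + 2^(-1) + 2^(-4) + 2^(-8)
= 0.5 + 0.5 + 0.5 + 0.0625 + 0.00390625
= 1.5664
Since 1.5664 > 1, prefix-free code does not exist


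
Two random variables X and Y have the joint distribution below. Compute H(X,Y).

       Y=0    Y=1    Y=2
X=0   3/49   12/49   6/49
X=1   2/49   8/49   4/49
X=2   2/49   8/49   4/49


H(X,Y) = -Σ p(x,y) log₂ p(x,y)
  p(0,0)=3/49: -0.0612 × log₂(0.0612) = 0.2467
  p(0,1)=12/49: -0.2449 × log₂(0.2449) = 0.4971
  p(0,2)=6/49: -0.1224 × log₂(0.1224) = 0.3710
  p(1,0)=2/49: -0.0408 × log₂(0.0408) = 0.1884
  p(1,1)=8/49: -0.1633 × log₂(0.1633) = 0.4269
  p(1,2)=4/49: -0.0816 × log₂(0.0816) = 0.2951
  p(2,0)=2/49: -0.0408 × log₂(0.0408) = 0.1884
  p(2,1)=8/49: -0.1633 × log₂(0.1633) = 0.4269
  p(2,2)=4/49: -0.0816 × log₂(0.0816) = 0.2951
H(X,Y) = 2.9354 bits


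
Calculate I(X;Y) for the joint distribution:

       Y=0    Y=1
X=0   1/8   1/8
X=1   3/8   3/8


H(X) = 0.8113, H(Y) = 1.0000, H(X,Y) = 1.8113
I(X;Y) = H(X) + H(Y) - H(X,Y) = 0.0000 bits


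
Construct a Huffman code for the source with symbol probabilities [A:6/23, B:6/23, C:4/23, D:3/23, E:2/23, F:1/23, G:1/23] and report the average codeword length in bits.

Huffman tree construction:
Combine smallest probabilities repeatedly
Resulting codes:
  A: 01 (length 2)
  B: 10 (length 2)
  C: 111 (length 3)
  D: 110 (length 3)
  E: 000 (length 3)
  F: 0010 (length 4)
  G: 0011 (length 4)
Average length = Σ p(s) × length(s) = 2.5652 bits


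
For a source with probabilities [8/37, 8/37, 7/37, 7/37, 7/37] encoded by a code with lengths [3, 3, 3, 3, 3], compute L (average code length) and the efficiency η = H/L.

Average length L = Σ p_i × l_i = 3.0000 bits
Entropy H = 2.3188 bits
Efficiency η = H/L × 100% = 77.29%


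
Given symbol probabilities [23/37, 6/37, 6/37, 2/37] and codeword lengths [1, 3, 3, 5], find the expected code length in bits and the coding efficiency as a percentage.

Average length L = Σ p_i × l_i = 1.8649 bits
Entropy H = 1.5051 bits
Efficiency η = H/L × 100% = 80.71%


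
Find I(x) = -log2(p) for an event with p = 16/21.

Information content I(x) = -log₂(p(x))
I = -log₂(16/21) = -log₂(0.7619)
I = 0.3923 bits


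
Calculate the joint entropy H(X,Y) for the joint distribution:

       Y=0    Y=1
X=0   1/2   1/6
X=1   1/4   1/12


H(X,Y) = -Σ p(x,y) log₂ p(x,y)
  p(0,0)=1/2: -0.5000 × log₂(0.5000) = 0.5000
  p(0,1)=1/6: -0.1667 × log₂(0.1667) = 0.4308
  p(1,0)=1/4: -0.2500 × log₂(0.2500) = 0.5000
  p(1,1)=1/12: -0.0833 × log₂(0.0833) = 0.2987
H(X,Y) = 1.7296 bits


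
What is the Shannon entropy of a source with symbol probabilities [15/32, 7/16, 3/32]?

H(X) = -Σ p(x) log₂ p(x)
  -15/32 × log₂(15/32) = 0.5124
  -7/16 × log₂(7/16) = 0.5218
  -3/32 × log₂(3/32) = 0.3202
H(X) = 1.3543 bits


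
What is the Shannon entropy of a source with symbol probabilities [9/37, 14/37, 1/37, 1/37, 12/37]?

H(X) = -Σ p(x) log₂ p(x)
  -9/37 × log₂(9/37) = 0.4961
  -14/37 × log₂(14/37) = 0.5305
  -1/37 × log₂(1/37) = 0.1408
  -1/37 × log₂(1/37) = 0.1408
  -12/37 × log₂(12/37) = 0.5269
H(X) = 1.8351 bits


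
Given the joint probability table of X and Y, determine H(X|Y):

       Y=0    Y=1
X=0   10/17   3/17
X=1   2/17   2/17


H(X|Y) = Σ_y p(y) H(X|Y=y)
  p(Y=0) = 12/17, H(X|Y=0) = 0.6500
  p(Y=1) = 5/17, H(X|Y=1) = 0.9710
H(X|Y) = 0.7059×0.6500 + 0.2941×0.9710 = 0.7444 bits


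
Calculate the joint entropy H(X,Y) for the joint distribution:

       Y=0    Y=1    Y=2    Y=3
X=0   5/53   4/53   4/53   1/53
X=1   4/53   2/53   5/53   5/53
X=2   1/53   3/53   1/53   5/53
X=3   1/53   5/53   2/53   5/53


H(X,Y) = -Σ p(x,y) log₂ p(x,y)
  p(0,0)=5/53: -0.0943 × log₂(0.0943) = 0.3213
  p(0,1)=4/53: -0.0755 × log₂(0.0755) = 0.2814
  p(0,2)=4/53: -0.0755 × log₂(0.0755) = 0.2814
  p(0,3)=1/53: -0.0189 × log₂(0.0189) = 0.1081
  p(1,0)=4/53: -0.0755 × log₂(0.0755) = 0.2814
  p(1,1)=2/53: -0.0377 × log₂(0.0377) = 0.1784
  p(1,2)=5/53: -0.0943 × log₂(0.0943) = 0.3213
  p(1,3)=5/53: -0.0943 × log₂(0.0943) = 0.3213
  p(2,0)=1/53: -0.0189 × log₂(0.0189) = 0.1081
  p(2,1)=3/53: -0.0566 × log₂(0.0566) = 0.2345
  p(2,2)=1/53: -0.0189 × log₂(0.0189) = 0.1081
  p(2,3)=5/53: -0.0943 × log₂(0.0943) = 0.3213
  p(3,0)=1/53: -0.0189 × log₂(0.0189) = 0.1081
  p(3,1)=5/53: -0.0943 × log₂(0.0943) = 0.3213
  p(3,2)=2/53: -0.0377 × log₂(0.0377) = 0.1784
  p(3,3)=5/53: -0.0943 × log₂(0.0943) = 0.3213
H(X,Y) = 3.7956 bits


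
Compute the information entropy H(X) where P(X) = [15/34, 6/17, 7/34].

H(X) = -Σ p(x) log₂ p(x)
  -15/34 × log₂(15/34) = 0.5208
  -6/17 × log₂(6/17) = 0.5303
  -7/34 × log₂(7/34) = 0.4694
H(X) = 1.5206 bits


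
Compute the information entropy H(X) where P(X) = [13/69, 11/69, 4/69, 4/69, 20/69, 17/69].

H(X) = -Σ p(x) log₂ p(x)
  -13/69 × log₂(13/69) = 0.4537
  -11/69 × log₂(11/69) = 0.4223
  -4/69 × log₂(4/69) = 0.2382
  -4/69 × log₂(4/69) = 0.2382
  -20/69 × log₂(20/69) = 0.5179
  -17/69 × log₂(17/69) = 0.4979
H(X) = 2.3682 bits


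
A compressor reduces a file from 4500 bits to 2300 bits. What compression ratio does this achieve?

Compression ratio = Original / Compressed
= 4500 / 2300 = 1.96:1


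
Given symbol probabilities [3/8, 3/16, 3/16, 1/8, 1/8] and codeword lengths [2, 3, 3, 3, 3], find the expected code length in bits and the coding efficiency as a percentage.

Average length L = Σ p_i × l_i = 2.6250 bits
Entropy H = 2.1863 bits
Efficiency η = H/L × 100% = 83.29%


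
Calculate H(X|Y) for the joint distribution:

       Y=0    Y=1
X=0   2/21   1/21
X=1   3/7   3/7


H(X|Y) = Σ_y p(y) H(X|Y=y)
  p(Y=0) = 11/21, H(X|Y=0) = 0.6840
  p(Y=1) = 10/21, H(X|Y=1) = 0.4690
H(X|Y) = 0.5238×0.6840 + 0.4762×0.4690 = 0.5816 bits


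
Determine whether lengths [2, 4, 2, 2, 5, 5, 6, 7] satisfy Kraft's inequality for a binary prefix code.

Kraft inequality: Σ 2^(-l_i) ≤ 1 for prefix-free code
Calculating: 2^(-2) + 2^(-4) + 2^(-2) + 2^(-2) + 2^(-5) + 2^(-5) + 2^(-6) + 2^(-7)
= 0.25 + 0.0625 + 0.25 + 0.25 + 0.03125 + 0.03125 + 0.015625 + 0.0078125
= 0.8984
Since 0.8984 ≤ 1, prefix-free code exists


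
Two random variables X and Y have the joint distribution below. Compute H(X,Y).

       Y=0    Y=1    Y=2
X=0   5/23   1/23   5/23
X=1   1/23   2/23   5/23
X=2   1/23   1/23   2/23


H(X,Y) = -Σ p(x,y) log₂ p(x,y)
  p(0,0)=5/23: -0.2174 × log₂(0.2174) = 0.4786
  p(0,1)=1/23: -0.0435 × log₂(0.0435) = 0.1967
  p(0,2)=5/23: -0.2174 × log₂(0.2174) = 0.4786
  p(1,0)=1/23: -0.0435 × log₂(0.0435) = 0.1967
  p(1,1)=2/23: -0.0870 × log₂(0.0870) = 0.3064
  p(1,2)=5/23: -0.2174 × log₂(0.2174) = 0.4786
  p(2,0)=1/23: -0.0435 × log₂(0.0435) = 0.1967
  p(2,1)=1/23: -0.0435 × log₂(0.0435) = 0.1967
  p(2,2)=2/23: -0.0870 × log₂(0.0870) = 0.3064
H(X,Y) = 2.8353 bits


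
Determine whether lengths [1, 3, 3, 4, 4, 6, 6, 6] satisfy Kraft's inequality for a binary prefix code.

Kraft inequality: Σ 2^(-l_i) ≤ 1 for prefix-free code
Calculating: 2^(-1) + 2^(-3) + 2^(-3) + 2^(-4) + 2^(-4) + 2^(-6) + 2^(-6) + 2^(-6)
= 0.5 + 0.125 + 0.125 + 0.0625 + 0.0625 + 0.015625 + 0.015625 + 0.015625
= 0.9219
Since 0.9219 ≤ 1, prefix-free code exists


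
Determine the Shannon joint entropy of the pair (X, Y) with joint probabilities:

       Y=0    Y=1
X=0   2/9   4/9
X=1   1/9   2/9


H(X,Y) = -Σ p(x,y) log₂ p(x,y)
  p(0,0)=2/9: -0.2222 × log₂(0.2222) = 0.4822
  p(0,1)=4/9: -0.4444 × log₂(0.4444) = 0.5200
  p(1,0)=1/9: -0.1111 × log₂(0.1111) = 0.3522
  p(1,1)=2/9: -0.2222 × log₂(0.2222) = 0.4822
H(X,Y) = 1.8366 bits


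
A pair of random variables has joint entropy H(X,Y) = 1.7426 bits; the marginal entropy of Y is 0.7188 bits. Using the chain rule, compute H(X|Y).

Chain rule: H(X,Y) = H(X|Y) + H(Y)
H(X|Y) = H(X,Y) - H(Y) = 1.7426 - 0.7188 = 1.0238 bits


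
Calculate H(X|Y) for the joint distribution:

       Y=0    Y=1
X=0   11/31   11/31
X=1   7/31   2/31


H(X|Y) = Σ_y p(y) H(X|Y=y)
  p(Y=0) = 18/31, H(X|Y=0) = 0.9641
  p(Y=1) = 13/31, H(X|Y=1) = 0.6194
H(X|Y) = 0.5806×0.9641 + 0.4194×0.6194 = 0.8195 bits


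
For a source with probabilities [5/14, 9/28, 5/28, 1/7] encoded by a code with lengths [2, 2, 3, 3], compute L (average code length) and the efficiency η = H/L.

Average length L = Σ p_i × l_i = 2.3214 bits
Entropy H = 1.9017 bits
Efficiency η = H/L × 100% = 81.92%


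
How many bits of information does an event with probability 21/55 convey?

Information content I(x) = -log₂(p(x))
I = -log₂(21/55) = -log₂(0.3818)
I = 1.3890 bits


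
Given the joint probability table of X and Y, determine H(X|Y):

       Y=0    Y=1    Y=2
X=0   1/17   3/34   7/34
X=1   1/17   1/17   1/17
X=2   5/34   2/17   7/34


H(X|Y) = Σ_y p(y) H(X|Y=y)
  p(Y=0) = 9/34, H(X|Y=0) = 1.4355
  p(Y=1) = 9/34, H(X|Y=1) = 1.5305
  p(Y=2) = 8/17, H(X|Y=2) = 1.4186
H(X|Y) = 0.2647×1.4355 + 0.2647×1.5305 + 0.4706×1.4186 = 1.4527 bits


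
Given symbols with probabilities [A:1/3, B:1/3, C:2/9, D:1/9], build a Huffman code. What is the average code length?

Huffman tree construction:
Combine smallest probabilities repeatedly
Resulting codes:
  A: 10 (length 2)
  B: 11 (length 2)
  C: 01 (length 2)
  D: 00 (length 2)
Average length = Σ p(s) × length(s) = 2.0000 bits


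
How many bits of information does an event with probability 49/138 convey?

Information content I(x) = -log₂(p(x))
I = -log₂(49/138) = -log₂(0.3551)
I = 1.4938 bits


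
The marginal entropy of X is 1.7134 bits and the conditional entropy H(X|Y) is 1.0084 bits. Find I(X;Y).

I(X;Y) = H(X) - H(X|Y)
I(X;Y) = 1.7134 - 1.0084 = 0.705 bits


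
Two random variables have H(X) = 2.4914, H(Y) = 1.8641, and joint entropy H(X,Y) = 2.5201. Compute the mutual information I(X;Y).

I(X;Y) = H(X) + H(Y) - H(X,Y)
I(X;Y) = 2.4914 + 1.8641 - 2.5201 = 1.8354 bits


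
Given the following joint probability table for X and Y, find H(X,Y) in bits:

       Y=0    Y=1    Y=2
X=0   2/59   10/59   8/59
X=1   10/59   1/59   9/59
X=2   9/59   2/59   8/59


H(X,Y) = -Σ p(x,y) log₂ p(x,y)
  p(0,0)=2/59: -0.0339 × log₂(0.0339) = 0.1655
  p(0,1)=10/59: -0.1695 × log₂(0.1695) = 0.4340
  p(0,2)=8/59: -0.1356 × log₂(0.1356) = 0.3909
  p(1,0)=10/59: -0.1695 × log₂(0.1695) = 0.4340
  p(1,1)=1/59: -0.0169 × log₂(0.0169) = 0.0997
  p(1,2)=9/59: -0.1525 × log₂(0.1525) = 0.4138
  p(2,0)=9/59: -0.1525 × log₂(0.1525) = 0.4138
  p(2,1)=2/59: -0.0339 × log₂(0.0339) = 0.1655
  p(2,2)=8/59: -0.1356 × log₂(0.1356) = 0.3909
H(X,Y) = 2.9081 bits


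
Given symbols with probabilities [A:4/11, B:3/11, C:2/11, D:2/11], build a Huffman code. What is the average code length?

Huffman tree construction:
Combine smallest probabilities repeatedly
Resulting codes:
  A: 11 (length 2)
  B: 10 (length 2)
  C: 00 (length 2)
  D: 01 (length 2)
Average length = Σ p(s) × length(s) = 2.0000 bits


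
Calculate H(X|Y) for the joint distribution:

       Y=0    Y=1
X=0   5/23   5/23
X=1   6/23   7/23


H(X|Y) = Σ_y p(y) H(X|Y=y)
  p(Y=0) = 11/23, H(X|Y=0) = 0.9940
  p(Y=1) = 12/23, H(X|Y=1) = 0.9799
H(X|Y) = 0.4783×0.9940 + 0.5217×0.9799 = 0.9866 bits


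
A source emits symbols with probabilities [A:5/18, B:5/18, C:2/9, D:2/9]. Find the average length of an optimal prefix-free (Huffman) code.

Huffman tree construction:
Combine smallest probabilities repeatedly
Resulting codes:
  A: 10 (length 2)
  B: 11 (length 2)
  C: 00 (length 2)
  D: 01 (length 2)
Average length = Σ p(s) × length(s) = 2.0000 bits


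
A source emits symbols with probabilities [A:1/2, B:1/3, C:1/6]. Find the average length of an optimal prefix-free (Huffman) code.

Huffman tree construction:
Combine smallest probabilities repeatedly
Resulting codes:
  A: 0 (length 1)
  B: 11 (length 2)
  C: 10 (length 2)
Average length = Σ p(s) × length(s) = 1.5000 bits


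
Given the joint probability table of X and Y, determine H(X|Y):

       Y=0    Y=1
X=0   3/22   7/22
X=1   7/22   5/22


H(X|Y) = Σ_y p(y) H(X|Y=y)
  p(Y=0) = 5/11, H(X|Y=0) = 0.8813
  p(Y=1) = 6/11, H(X|Y=1) = 0.9799
H(X|Y) = 0.4545×0.8813 + 0.5455×0.9799 = 0.9351 bits


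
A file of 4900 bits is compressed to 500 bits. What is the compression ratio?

Compression ratio = Original / Compressed
= 4900 / 500 = 9.80:1


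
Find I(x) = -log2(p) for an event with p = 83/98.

Information content I(x) = -log₂(p(x))
I = -log₂(83/98) = -log₂(0.8469)
I = 0.2397 bits


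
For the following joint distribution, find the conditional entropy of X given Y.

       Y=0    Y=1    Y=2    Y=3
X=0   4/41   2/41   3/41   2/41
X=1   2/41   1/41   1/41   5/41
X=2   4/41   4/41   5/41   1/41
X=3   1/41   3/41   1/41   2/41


H(X|Y) = Σ_y p(y) H(X|Y=y)
  p(Y=0) = 11/41, H(X|Y=0) = 1.8231
  p(Y=1) = 10/41, H(X|Y=1) = 1.8464
  p(Y=2) = 10/41, H(X|Y=2) = 1.6855
  p(Y=3) = 10/41, H(X|Y=3) = 1.7610
H(X|Y) = 0.2683×1.8231 + 0.2439×1.8464 + 0.2439×1.6855 + 0.2439×1.7610 = 1.7801 bits


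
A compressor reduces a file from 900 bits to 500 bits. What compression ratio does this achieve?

Compression ratio = Original / Compressed
= 900 / 500 = 1.80:1


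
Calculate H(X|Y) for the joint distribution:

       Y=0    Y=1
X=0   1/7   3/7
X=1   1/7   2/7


H(X|Y) = Σ_y p(y) H(X|Y=y)
  p(Y=0) = 2/7, H(X|Y=0) = 1.0000
  p(Y=1) = 5/7, H(X|Y=1) = 0.9710
H(X|Y) = 0.2857×1.0000 + 0.7143×0.9710 = 0.9793 bits


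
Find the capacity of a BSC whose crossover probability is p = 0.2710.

For BSC with error probability p:
C = 1 - H(p) where H(p) is binary entropy
H(0.2710) = -0.2710 × log₂(0.2710) - 0.7290 × log₂(0.7290)
H(p) = 0.8429
C = 1 - 0.8429 = 0.1571 bits/use


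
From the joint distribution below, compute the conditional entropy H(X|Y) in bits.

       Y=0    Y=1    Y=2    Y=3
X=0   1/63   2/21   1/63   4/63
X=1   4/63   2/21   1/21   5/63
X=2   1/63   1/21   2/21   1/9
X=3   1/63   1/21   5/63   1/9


H(X|Y) = Σ_y p(y) H(X|Y=y)
  p(Y=0) = 1/9, H(X|Y=0) = 1.6645
  p(Y=1) = 2/7, H(X|Y=1) = 1.9183
  p(Y=2) = 5/21, H(X|Y=2) = 1.7819
  p(Y=3) = 23/63, H(X|Y=3) = 1.9621
H(X|Y) = 0.1111×1.6645 + 0.2857×1.9183 + 0.2381×1.7819 + 0.3651×1.9621 = 1.8736 bits


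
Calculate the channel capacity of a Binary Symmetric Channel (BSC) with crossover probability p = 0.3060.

For BSC with error probability p:
C = 1 - H(p) where H(p) is binary entropy
H(0.3060) = -0.3060 × log₂(0.3060) - 0.6940 × log₂(0.6940)
H(p) = 0.8885
C = 1 - 0.8885 = 0.1115 bits/use


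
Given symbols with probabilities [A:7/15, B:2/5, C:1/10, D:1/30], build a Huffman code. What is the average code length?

Huffman tree construction:
Combine smallest probabilities repeatedly
Resulting codes:
  A: 0 (length 1)
  B: 11 (length 2)
  C: 101 (length 3)
  D: 100 (length 3)
Average length = Σ p(s) × length(s) = 1.6667 bits


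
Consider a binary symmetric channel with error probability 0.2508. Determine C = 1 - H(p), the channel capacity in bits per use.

For BSC with error probability p:
C = 1 - H(p) where H(p) is binary entropy
H(0.2508) = -0.2508 × log₂(0.2508) - 0.7492 × log₂(0.7492)
H(p) = 0.8125
C = 1 - 0.8125 = 0.1875 bits/use


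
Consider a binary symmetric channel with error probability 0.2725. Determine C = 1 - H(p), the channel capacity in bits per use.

For BSC with error probability p:
C = 1 - H(p) where H(p) is binary entropy
H(0.2725) = -0.2725 × log₂(0.2725) - 0.7275 × log₂(0.7275)
H(p) = 0.8450
C = 1 - 0.8450 = 0.1550 bits/use


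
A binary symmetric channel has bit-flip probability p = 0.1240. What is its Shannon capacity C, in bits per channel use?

For BSC with error probability p:
C = 1 - H(p) where H(p) is binary entropy
H(0.1240) = -0.1240 × log₂(0.1240) - 0.8760 × log₂(0.8760)
H(p) = 0.5408
C = 1 - 0.5408 = 0.4592 bits/use


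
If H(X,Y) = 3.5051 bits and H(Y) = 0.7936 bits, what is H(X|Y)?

Chain rule: H(X,Y) = H(X|Y) + H(Y)
H(X|Y) = H(X,Y) - H(Y) = 3.5051 - 0.7936 = 2.7115 bits


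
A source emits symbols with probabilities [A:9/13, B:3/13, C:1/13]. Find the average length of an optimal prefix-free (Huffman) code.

Huffman tree construction:
Combine smallest probabilities repeatedly
Resulting codes:
  A: 1 (length 1)
  B: 01 (length 2)
  C: 00 (length 2)
Average length = Σ p(s) × length(s) = 1.3077 bits


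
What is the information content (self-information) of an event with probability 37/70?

Information content I(x) = -log₂(p(x))
I = -log₂(37/70) = -log₂(0.5286)
I = 0.9198 bits


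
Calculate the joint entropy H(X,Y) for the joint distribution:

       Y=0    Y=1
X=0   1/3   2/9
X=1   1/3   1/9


H(X,Y) = -Σ p(x,y) log₂ p(x,y)
  p(0,0)=1/3: -0.3333 × log₂(0.3333) = 0.5283
  p(0,1)=2/9: -0.2222 × log₂(0.2222) = 0.4822
  p(1,0)=1/3: -0.3333 × log₂(0.3333) = 0.5283
  p(1,1)=1/9: -0.1111 × log₂(0.1111) = 0.3522
H(X,Y) = 1.8911 bits


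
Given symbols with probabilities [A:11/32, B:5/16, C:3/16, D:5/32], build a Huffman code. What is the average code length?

Huffman tree construction:
Combine smallest probabilities repeatedly
Resulting codes:
  A: 11 (length 2)
  B: 10 (length 2)
  C: 01 (length 2)
  D: 00 (length 2)
Average length = Σ p(s) × length(s) = 2.0000 bits


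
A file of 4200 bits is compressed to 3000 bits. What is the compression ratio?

Compression ratio = Original / Compressed
= 4200 / 3000 = 1.40:1


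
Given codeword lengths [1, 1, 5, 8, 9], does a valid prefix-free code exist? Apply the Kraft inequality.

Kraft inequality: Σ 2^(-l_i) ≤ 1 for prefix-free code
Calculating: 2^(-1) + 2^(-1) + 2^(-5) + 2^(-8) + 2^(-9)
= 0.5 + 0.5 + 0.03125 + 0.00390625 + 0.001953125
= 1.0371
Since 1.0371 > 1, prefix-free code does not exist


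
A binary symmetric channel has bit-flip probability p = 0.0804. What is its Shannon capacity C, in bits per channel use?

For BSC with error probability p:
C = 1 - H(p) where H(p) is binary entropy
H(0.0804) = -0.0804 × log₂(0.0804) - 0.9196 × log₂(0.9196)
H(p) = 0.4036
C = 1 - 0.4036 = 0.5964 bits/use


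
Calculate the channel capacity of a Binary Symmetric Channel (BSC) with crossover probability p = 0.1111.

For BSC with error probability p:
C = 1 - H(p) where H(p) is binary entropy
H(0.1111) = -0.1111 × log₂(0.1111) - 0.8889 × log₂(0.8889)
H(p) = 0.5032
C = 1 - 0.5032 = 0.4968 bits/use


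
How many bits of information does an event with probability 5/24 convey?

Information content I(x) = -log₂(p(x))
I = -log₂(5/24) = -log₂(0.2083)
I = 2.2630 bits


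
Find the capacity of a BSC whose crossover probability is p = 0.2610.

For BSC with error probability p:
C = 1 - H(p) where H(p) is binary entropy
H(0.2610) = -0.2610 × log₂(0.2610) - 0.7390 × log₂(0.7390)
H(p) = 0.8283
C = 1 - 0.8283 = 0.1717 bits/use


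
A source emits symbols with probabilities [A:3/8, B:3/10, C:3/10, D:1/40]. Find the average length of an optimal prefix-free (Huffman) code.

Huffman tree construction:
Combine smallest probabilities repeatedly
Resulting codes:
  A: 0 (length 1)
  B: 111 (length 3)
  C: 10 (length 2)
  D: 110 (length 3)
Average length = Σ p(s) × length(s) = 1.9500 bits


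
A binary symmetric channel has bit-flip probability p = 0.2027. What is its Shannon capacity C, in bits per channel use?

For BSC with error probability p:
C = 1 - H(p) where H(p) is binary entropy
H(0.2027) = -0.2027 × log₂(0.2027) - 0.7973 × log₂(0.7973)
H(p) = 0.7273
C = 1 - 0.7273 = 0.2727 bits/use


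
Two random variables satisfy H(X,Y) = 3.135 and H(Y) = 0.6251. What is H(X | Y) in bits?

Chain rule: H(X,Y) = H(X|Y) + H(Y)
H(X|Y) = H(X,Y) - H(Y) = 3.135 - 0.6251 = 2.5099 bits


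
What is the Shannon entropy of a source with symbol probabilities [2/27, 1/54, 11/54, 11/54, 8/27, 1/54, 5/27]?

H(X) = -Σ p(x) log₂ p(x)
  -2/27 × log₂(2/27) = 0.2781
  -1/54 × log₂(1/54) = 0.1066
  -11/54 × log₂(11/54) = 0.4676
  -11/54 × log₂(11/54) = 0.4676
  -8/27 × log₂(8/27) = 0.5200
  -1/54 × log₂(1/54) = 0.1066
  -5/27 × log₂(5/27) = 0.4505
H(X) = 2.3970 bits


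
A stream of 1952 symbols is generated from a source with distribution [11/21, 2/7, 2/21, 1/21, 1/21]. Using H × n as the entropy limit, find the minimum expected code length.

Entropy H = 1.7464 bits/symbol
Minimum bits = H × n = 1.7464 × 1952
= 3409.04 bits


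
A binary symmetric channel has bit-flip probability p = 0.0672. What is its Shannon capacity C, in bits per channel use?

For BSC with error probability p:
C = 1 - H(p) where H(p) is binary entropy
H(0.0672) = -0.0672 × log₂(0.0672) - 0.9328 × log₂(0.9328)
H(p) = 0.3554
C = 1 - 0.3554 = 0.6446 bits/use


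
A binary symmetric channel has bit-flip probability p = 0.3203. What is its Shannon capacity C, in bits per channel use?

For BSC with error probability p:
C = 1 - H(p) where H(p) is binary entropy
H(0.3203) = -0.3203 × log₂(0.3203) - 0.6797 × log₂(0.6797)
H(p) = 0.9047
C = 1 - 0.9047 = 0.0953 bits/use


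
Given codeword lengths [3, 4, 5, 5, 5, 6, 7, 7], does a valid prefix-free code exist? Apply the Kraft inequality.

Kraft inequality: Σ 2^(-l_i) ≤ 1 for prefix-free code
Calculating: 2^(-3) + 2^(-4) + 2^(-5) + 2^(-5) + 2^(-5) + 2^(-6) + 2^(-7) + 2^(-7)
= 0.125 + 0.0625 + 0.03125 + 0.03125 + 0.03125 + 0.015625 + 0.0078125 + 0.0078125
= 0.3125
Since 0.3125 ≤ 1, prefix-free code exists


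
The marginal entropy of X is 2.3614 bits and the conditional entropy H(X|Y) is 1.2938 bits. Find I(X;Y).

I(X;Y) = H(X) - H(X|Y)
I(X;Y) = 2.3614 - 1.2938 = 1.0676 bits


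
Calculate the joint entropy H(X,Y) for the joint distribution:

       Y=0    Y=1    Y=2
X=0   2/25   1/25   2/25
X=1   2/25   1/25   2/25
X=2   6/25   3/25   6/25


H(X,Y) = -Σ p(x,y) log₂ p(x,y)
  p(0,0)=2/25: -0.0800 × log₂(0.0800) = 0.2915
  p(0,1)=1/25: -0.0400 × log₂(0.0400) = 0.1858
  p(0,2)=2/25: -0.0800 × log₂(0.0800) = 0.2915
  p(1,0)=2/25: -0.0800 × log₂(0.0800) = 0.2915
  p(1,1)=1/25: -0.0400 × log₂(0.0400) = 0.1858
  p(1,2)=2/25: -0.0800 × log₂(0.0800) = 0.2915
  p(2,0)=6/25: -0.2400 × log₂(0.2400) = 0.4941
  p(2,1)=3/25: -0.1200 × log₂(0.1200) = 0.3671
  p(2,2)=6/25: -0.2400 × log₂(0.2400) = 0.4941
H(X,Y) = 2.8929 bits


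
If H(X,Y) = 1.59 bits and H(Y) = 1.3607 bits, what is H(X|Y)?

Chain rule: H(X,Y) = H(X|Y) + H(Y)
H(X|Y) = H(X,Y) - H(Y) = 1.59 - 1.3607 = 0.2293 bits


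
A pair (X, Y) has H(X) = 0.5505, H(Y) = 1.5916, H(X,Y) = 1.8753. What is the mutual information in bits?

I(X;Y) = H(X) + H(Y) - H(X,Y)
I(X;Y) = 0.5505 + 1.5916 - 1.8753 = 0.2668 bits


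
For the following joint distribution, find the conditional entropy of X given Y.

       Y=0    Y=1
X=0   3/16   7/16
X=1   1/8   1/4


H(X|Y) = Σ_y p(y) H(X|Y=y)
  p(Y=0) = 5/16, H(X|Y=0) = 0.9710
  p(Y=1) = 11/16, H(X|Y=1) = 0.9457
H(X|Y) = 0.3125×0.9710 + 0.6875×0.9457 = 0.9536 bits


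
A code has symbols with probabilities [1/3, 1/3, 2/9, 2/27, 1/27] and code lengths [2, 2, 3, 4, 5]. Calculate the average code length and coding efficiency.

Average length L = Σ p_i × l_i = 2.4815 bits
Entropy H = 1.9931 bits
Efficiency η = H/L × 100% = 80.32%


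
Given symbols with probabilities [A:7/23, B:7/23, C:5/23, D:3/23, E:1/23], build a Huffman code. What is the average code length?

Huffman tree construction:
Combine smallest probabilities repeatedly
Resulting codes:
  A: 10 (length 2)
  B: 11 (length 2)
  C: 01 (length 2)
  D: 001 (length 3)
  E: 000 (length 3)
Average length = Σ p(s) × length(s) = 2.1739 bits


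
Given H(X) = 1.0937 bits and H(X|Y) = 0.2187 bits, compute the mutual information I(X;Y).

I(X;Y) = H(X) - H(X|Y)
I(X;Y) = 1.0937 - 0.2187 = 0.875 bits


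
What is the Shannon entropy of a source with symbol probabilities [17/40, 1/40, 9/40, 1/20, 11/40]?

H(X) = -Σ p(x) log₂ p(x)
  -17/40 × log₂(17/40) = 0.5246
  -1/40 × log₂(1/40) = 0.1330
  -9/40 × log₂(9/40) = 0.4842
  -1/20 × log₂(1/20) = 0.2161
  -11/40 × log₂(11/40) = 0.5122
H(X) = 1.8702 bits


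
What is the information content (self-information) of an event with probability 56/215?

Information content I(x) = -log₂(p(x))
I = -log₂(56/215) = -log₂(0.2605)
I = 1.9408 bits


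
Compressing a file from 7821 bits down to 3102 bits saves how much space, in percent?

Space savings = (1 - Compressed/Original) × 100%
= (1 - 3102/7821) × 100%
= 60.34%


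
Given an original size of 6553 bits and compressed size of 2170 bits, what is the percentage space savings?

Space savings = (1 - Compressed/Original) × 100%
= (1 - 2170/6553) × 100%
= 66.89%


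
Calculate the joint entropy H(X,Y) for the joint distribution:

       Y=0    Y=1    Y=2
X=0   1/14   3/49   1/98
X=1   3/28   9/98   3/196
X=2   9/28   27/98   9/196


H(X,Y) = -Σ p(x,y) log₂ p(x,y)
  p(0,0)=1/14: -0.0714 × log₂(0.0714) = 0.2720
  p(0,1)=3/49: -0.0612 × log₂(0.0612) = 0.2467
  p(0,2)=1/98: -0.0102 × log₂(0.0102) = 0.0675
  p(1,0)=3/28: -0.1071 × log₂(0.1071) = 0.3453
  p(1,1)=9/98: -0.0918 × log₂(0.0918) = 0.3164
  p(1,2)=3/196: -0.0153 × log₂(0.0153) = 0.0923
  p(2,0)=9/28: -0.3214 × log₂(0.3214) = 0.5263
  p(2,1)=27/98: -0.2755 × log₂(0.2755) = 0.5124
  p(2,2)=9/196: -0.0459 × log₂(0.0459) = 0.2041
H(X,Y) = 2.5829 bits


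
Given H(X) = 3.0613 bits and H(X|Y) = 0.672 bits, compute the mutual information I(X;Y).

I(X;Y) = H(X) - H(X|Y)
I(X;Y) = 3.0613 - 0.672 = 2.3893 bits


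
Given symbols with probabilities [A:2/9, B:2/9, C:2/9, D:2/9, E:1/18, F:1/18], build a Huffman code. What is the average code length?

Huffman tree construction:
Combine smallest probabilities repeatedly
Resulting codes:
  A: 111 (length 3)
  B: 00 (length 2)
  C: 01 (length 2)
  D: 10 (length 2)
  E: 1100 (length 4)
  F: 1101 (length 4)
Average length = Σ p(s) × length(s) = 2.4444 bits


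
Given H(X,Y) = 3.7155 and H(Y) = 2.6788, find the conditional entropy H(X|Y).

Chain rule: H(X,Y) = H(X|Y) + H(Y)
H(X|Y) = H(X,Y) - H(Y) = 3.7155 - 2.6788 = 1.0367 bits


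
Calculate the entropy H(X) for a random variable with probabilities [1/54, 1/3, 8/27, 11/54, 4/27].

H(X) = -Σ p(x) log₂ p(x)
  -1/54 × log₂(1/54) = 0.1066
  -1/3 × log₂(1/3) = 0.5283
  -8/27 × log₂(8/27) = 0.5200
  -11/54 × log₂(11/54) = 0.4676
  -4/27 × log₂(4/27) = 0.4081
H(X) = 2.0306 bits
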